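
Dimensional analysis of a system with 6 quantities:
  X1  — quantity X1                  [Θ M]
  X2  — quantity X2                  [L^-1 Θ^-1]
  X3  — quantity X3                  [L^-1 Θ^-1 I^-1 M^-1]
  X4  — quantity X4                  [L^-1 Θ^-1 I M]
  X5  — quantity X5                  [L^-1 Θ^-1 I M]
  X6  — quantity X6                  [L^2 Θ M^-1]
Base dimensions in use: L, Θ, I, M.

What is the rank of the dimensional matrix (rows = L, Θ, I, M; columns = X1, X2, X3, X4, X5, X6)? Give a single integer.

3

Write exponents as rows L,Θ,I,M / cols X1,X2,X3,X4,X5,X6:
  L: [ 0 -1 -1 -1 -1  2]
  Θ: [ 1 -1 -1 -1 -1  1]
  I: [ 0  0 -1  1  1  0]
  M: [ 1  0 -1  1  1 -1]
Row reduction gives pivot columns X1,X2,X3; rank = 3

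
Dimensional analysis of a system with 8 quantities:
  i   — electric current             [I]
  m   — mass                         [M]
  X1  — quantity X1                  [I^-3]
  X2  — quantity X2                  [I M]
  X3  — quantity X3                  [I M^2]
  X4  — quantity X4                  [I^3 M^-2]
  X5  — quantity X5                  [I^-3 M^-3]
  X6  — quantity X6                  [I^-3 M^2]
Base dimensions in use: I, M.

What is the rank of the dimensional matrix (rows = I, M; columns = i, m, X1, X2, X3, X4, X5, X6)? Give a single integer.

2

Write exponents as rows I,M / cols i,m,X1,X2,X3,X4,X5,X6:
  I: [ 1  0 -3  1  1  3 -3 -3]
  M: [ 0  1  0  1  2 -2 -3  2]
Row reduction gives pivot columns i,m; rank = 2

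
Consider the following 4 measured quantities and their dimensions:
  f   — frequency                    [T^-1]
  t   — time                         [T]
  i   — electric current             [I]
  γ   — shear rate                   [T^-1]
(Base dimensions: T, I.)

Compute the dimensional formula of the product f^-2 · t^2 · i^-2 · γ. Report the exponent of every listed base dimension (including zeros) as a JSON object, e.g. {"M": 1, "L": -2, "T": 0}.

Dimensional matrix (T×I by f×t×i×γ):
  T: [-1  1  0 -1]
  I: [ 0  0  1  0]
  [T]: (-2)·-1+(2)·1+(-2)·0+(1)·-1 = 3
  [I]: (-2)·0+(2)·0+(-2)·1+(1)·0 = -2
⇒ T^3 I^-2

{"T": 3, "I": -2}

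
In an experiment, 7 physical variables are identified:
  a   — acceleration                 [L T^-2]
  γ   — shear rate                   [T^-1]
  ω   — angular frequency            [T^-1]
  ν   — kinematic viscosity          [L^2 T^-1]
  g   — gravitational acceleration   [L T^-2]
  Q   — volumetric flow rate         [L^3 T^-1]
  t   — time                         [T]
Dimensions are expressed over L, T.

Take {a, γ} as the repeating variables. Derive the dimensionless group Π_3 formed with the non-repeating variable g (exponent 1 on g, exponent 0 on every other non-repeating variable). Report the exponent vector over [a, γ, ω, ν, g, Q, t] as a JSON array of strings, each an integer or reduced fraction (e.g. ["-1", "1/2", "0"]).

Dimensional matrix (L×T by a×γ×ω×ν×g×Q×t):
  L: [ 1  0  0  2  1  3  0]
  T: [-2 -1 -1 -1 -2 -1  1]
RREF → pivots at {a,γ} ⇒ r = 2
Pivot set = {a,γ}, free = {ω,ν,g,Q,t}
RREF:
  r0: [   1    0    0    2    1    3    0]
  r1: [   0    1    1   -3    0   -5   -1]
Fix exponent of g at 1, ω at 0, ν at 0, Q at 0, t at 0; solve each RREF row for its pivot's exponent:
  r0: exp(a) + (1)·1 = 0 ⇒ exp(a) = -1
  r1: exp(γ) + (0)·1 = 0 ⇒ exp(γ) = 0
Π_3 = a^-1 · g

["-1", "0", "0", "0", "1", "0", "0"]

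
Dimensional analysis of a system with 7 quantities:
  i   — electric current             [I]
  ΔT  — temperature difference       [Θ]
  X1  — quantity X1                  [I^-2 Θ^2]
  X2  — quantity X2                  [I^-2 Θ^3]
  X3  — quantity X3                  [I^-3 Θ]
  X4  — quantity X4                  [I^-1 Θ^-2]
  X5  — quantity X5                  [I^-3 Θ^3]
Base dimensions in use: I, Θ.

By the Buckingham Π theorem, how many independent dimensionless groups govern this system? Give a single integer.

Write exponents as rows I,Θ / cols i,ΔT,X1,X2,X3,X4,X5:
  I: [ 1  0 -2 -2 -3 -1 -3]
  Θ: [ 0  1  2  3  1 -2  3]
RREF → pivots at {i,ΔT} ⇒ r = 2
Π count = n − r = 7 − 2 = 5

5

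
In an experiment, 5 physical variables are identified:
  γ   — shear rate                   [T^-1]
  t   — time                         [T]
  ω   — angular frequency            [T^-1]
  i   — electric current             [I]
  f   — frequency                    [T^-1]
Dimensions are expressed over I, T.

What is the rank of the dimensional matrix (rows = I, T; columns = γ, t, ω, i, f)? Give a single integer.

2

Write exponents as rows I,T / cols γ,t,ω,i,f:
  I: [ 0  0  0  1  0]
  T: [-1  1 -1  0 -1]
Row reduction gives pivot columns γ,i; rank = 2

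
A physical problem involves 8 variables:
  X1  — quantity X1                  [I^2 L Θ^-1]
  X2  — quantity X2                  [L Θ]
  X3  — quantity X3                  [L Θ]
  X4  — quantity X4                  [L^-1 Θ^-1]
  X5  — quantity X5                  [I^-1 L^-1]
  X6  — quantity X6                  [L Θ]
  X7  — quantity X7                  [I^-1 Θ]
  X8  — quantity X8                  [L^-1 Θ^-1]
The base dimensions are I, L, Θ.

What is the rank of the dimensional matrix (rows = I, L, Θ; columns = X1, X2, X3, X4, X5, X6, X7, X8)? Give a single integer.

Exponent matrix [I,L,Θ] × [X1,X2,X3,X4,X5,X6,X7,X8]:
  I: [ 2  0  0  0 -1  0 -1  0]
  L: [ 1  1  1 -1 -1  1  0 -1]
  Θ: [-1  1  1 -1  0  1  1 -1]
Row reduction gives pivot columns X1,X2; rank = 2

2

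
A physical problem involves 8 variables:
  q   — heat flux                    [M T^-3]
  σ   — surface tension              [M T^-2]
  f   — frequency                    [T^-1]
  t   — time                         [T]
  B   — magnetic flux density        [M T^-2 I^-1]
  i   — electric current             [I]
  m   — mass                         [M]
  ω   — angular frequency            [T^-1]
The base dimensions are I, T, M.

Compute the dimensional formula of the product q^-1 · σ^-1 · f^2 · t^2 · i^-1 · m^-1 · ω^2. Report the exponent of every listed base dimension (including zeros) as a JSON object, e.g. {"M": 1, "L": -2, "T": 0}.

{"I": -1, "T": 3, "M": -3}

Write exponents as rows I,T,M / cols q,σ,f,t,B,i,m,ω:
  I: [ 0  0  0  0 -1  1  0  0]
  T: [-3 -2 -1  1 -2  0  0 -1]
  M: [ 1  1  0  0  1  0  1  0]
  [I]: (-1)·0+(-1)·0+(2)·0+(2)·0+(-1)·1+(-1)·0+(2)·0 = -1
  [T]: (-1)·-3+(-1)·-2+(2)·-1+(2)·1+(-1)·0+(-1)·0+(2)·-1 = 3
  [M]: (-1)·1+(-1)·1+(2)·0+(2)·0+(-1)·0+(-1)·1+(2)·0 = -3
⇒ I^-1 T^3 M^-3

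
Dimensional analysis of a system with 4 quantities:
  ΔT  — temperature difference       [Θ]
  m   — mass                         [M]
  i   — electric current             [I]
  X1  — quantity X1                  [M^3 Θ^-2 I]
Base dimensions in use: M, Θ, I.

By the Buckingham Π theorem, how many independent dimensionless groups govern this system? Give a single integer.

Write exponents as rows M,Θ,I / cols ΔT,m,i,X1:
  M: [ 0  1  0  3]
  Θ: [ 1  0  0 -2]
  I: [ 0  0  1  1]
Echelon form has 3 nonzero rows (pivots: ΔT,m,i)
4 vars − rank 3 = 1 Π group

1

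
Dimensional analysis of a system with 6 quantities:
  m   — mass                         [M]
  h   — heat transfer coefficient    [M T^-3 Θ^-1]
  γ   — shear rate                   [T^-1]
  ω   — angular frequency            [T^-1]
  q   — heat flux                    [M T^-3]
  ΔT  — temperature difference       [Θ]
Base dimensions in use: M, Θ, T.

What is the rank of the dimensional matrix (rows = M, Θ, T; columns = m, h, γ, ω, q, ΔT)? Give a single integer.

Dimensional matrix (M×Θ×T by m×h×γ×ω×q×ΔT):
  M: [ 1  1  0  0  1  0]
  Θ: [ 0 -1  0  0  0  1]
  T: [ 0 -3 -1 -1 -3  0]
Row reduction gives pivot columns m,h,γ; rank = 3

3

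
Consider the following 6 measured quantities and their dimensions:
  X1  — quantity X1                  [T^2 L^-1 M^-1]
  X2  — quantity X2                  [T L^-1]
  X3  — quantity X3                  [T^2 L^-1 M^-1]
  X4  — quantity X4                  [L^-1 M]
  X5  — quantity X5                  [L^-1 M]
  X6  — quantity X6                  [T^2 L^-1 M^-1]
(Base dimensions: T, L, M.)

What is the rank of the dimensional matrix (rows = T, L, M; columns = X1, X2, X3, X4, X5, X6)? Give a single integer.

Dimensional matrix (T×L×M by X1×X2×X3×X4×X5×X6):
  T: [ 2  1  2  0  0  2]
  L: [-1 -1 -1 -1 -1 -1]
  M: [-1  0 -1  1  1 -1]
Row reduction gives pivot columns X1,X2; rank = 2

2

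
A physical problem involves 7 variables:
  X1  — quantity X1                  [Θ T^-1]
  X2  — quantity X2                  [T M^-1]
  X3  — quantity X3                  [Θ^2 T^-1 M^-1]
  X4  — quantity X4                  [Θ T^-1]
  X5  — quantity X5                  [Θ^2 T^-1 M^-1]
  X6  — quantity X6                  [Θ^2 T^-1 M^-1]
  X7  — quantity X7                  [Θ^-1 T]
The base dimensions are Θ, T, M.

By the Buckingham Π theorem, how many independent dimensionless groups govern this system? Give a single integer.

5

Dimensional matrix (Θ×T×M by X1×X2×X3×X4×X5×X6×X7):
  Θ: [ 1  0  2  1  2  2 -1]
  T: [-1  1 -1 -1 -1 -1  1]
  M: [ 0 -1 -1  0 -1 -1  0]
Row reduction gives pivot columns X1,X2; rank = 2
n=7, r=2 ⇒ 5 dimensionless groups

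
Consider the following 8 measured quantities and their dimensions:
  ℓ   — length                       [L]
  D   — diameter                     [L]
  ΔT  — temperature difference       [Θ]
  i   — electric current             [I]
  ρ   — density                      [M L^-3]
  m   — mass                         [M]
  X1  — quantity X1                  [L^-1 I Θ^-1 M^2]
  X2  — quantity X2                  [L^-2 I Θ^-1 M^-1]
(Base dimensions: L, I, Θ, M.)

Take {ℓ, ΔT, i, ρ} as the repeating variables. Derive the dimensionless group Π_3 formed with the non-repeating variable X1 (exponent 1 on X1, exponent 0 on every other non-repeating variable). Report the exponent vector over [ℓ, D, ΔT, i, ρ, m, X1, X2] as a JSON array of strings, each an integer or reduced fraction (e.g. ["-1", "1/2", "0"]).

["-5", "0", "1", "-1", "-2", "0", "1", "0"]

Write exponents as rows L,I,Θ,M / cols ℓ,D,ΔT,i,ρ,m,X1,X2:
  L: [ 1  1  0  0 -3  0 -1 -2]
  I: [ 0  0  0  1  0  0  1  1]
  Θ: [ 0  0  1  0  0  0 -1 -1]
  M: [ 0  0  0  0  1  1  2 -1]
Echelon form has 4 nonzero rows (pivots: ℓ,ΔT,i,ρ)
Repeat: ℓ,ΔT,i,ρ; free: D,m,X1,X2
RREF:
  r0: [   1    1    0    0    0    3    5   -5]
  r1: [   0    0    1    0    0    0   -1   -1]
  r2: [   0    0    0    1    0    0    1    1]
  r3: [   0    0    0    0    1    1    2   -1]
Fix exponent of X1 at 1, D at 0, m at 0, X2 at 0; solve each RREF row for its pivot's exponent:
  r0: exp(ℓ) + (5)·1 = 0 ⇒ exp(ℓ) = -5
  r1: exp(ΔT) + (-1)·1 = 0 ⇒ exp(ΔT) = 1
  r2: exp(i) + (1)·1 = 0 ⇒ exp(i) = -1
  r3: exp(ρ) + (2)·1 = 0 ⇒ exp(ρ) = -2
Π_3 = ℓ^-5 · ΔT · i^-1 · ρ^-2 · X1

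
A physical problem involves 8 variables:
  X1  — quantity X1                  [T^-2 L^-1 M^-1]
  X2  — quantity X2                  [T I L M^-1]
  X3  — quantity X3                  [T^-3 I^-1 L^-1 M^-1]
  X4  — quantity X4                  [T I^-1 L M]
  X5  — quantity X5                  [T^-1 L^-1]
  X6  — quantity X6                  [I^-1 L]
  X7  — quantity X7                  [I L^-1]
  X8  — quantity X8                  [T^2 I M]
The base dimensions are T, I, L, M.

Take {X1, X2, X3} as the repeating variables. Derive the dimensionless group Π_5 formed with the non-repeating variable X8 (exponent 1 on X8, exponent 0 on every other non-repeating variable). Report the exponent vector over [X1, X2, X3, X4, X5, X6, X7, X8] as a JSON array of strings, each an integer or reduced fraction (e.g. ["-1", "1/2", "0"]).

["-1", "1/2", "3/2", "0", "0", "0", "0", "1"]

Exponent matrix [T,I,L,M] × [X1,X2,X3,X4,X5,X6,X7,X8]:
  T: [-2  1 -3  1 -1  0  0  2]
  I: [ 0  1 -1 -1  0 -1  1  1]
  L: [-1  1 -1  1 -1  1 -1  0]
  M: [-1 -1 -1  1  0  0  0  1]
RREF → pivots at {X1,X2,X3} ⇒ r = 3
Pivot set = {X1,X2,X3}, free = {X4,X5,X6,X7,X8}
RREF:
  r0: [   1    0    0   -2    1   -2    2    1]
  r1: [   0    1    0    0 -1/2  1/2 -1/2 -1/2]
  r2: [   0    0    1    1 -1/2  3/2 -3/2 -3/2]
  r3: [   0    0    0    0    0    0    0    0]
Fix exponent of X8 at 1, X4 at 0, X5 at 0, X6 at 0, X7 at 0; solve each RREF row for its pivot's exponent:
  r0: exp(X1) + (1)·1 = 0 ⇒ exp(X1) = -1
  r1: exp(X2) + (-1/2)·1 = 0 ⇒ exp(X2) = 1/2
  r2: exp(X3) + (-3/2)·1 = 0 ⇒ exp(X3) = 3/2
Π_5 = X1^-1 · X2^(1/2) · X3^(3/2) · X8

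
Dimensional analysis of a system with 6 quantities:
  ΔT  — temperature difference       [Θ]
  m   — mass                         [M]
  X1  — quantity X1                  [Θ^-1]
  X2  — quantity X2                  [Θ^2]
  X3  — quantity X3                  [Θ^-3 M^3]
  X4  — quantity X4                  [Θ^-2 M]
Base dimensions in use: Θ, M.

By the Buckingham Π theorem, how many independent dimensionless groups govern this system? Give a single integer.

Dimensional matrix (Θ×M by ΔT×m×X1×X2×X3×X4):
  Θ: [ 1  0 -1  2 -3 -2]
  M: [ 0  1  0  0  3  1]
Row reduction gives pivot columns ΔT,m; rank = 2
6 vars − rank 2 = 4 Π groups

4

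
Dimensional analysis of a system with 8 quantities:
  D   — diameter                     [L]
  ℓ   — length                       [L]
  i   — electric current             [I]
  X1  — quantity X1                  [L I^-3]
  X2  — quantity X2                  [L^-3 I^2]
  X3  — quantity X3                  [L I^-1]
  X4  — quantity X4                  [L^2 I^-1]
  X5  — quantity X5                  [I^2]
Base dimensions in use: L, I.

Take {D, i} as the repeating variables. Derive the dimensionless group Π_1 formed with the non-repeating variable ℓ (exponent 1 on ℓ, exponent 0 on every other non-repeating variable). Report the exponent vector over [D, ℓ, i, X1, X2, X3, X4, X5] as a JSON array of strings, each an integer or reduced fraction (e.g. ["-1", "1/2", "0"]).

Dimensional matrix (L×I by D×ℓ×i×X1×X2×X3×X4×X5):
  L: [ 1  1  0  1 -3  1  2  0]
  I: [ 0  0  1 -3  2 -1 -1  2]
Echelon form has 2 nonzero rows (pivots: D,i)
Repeat: D,i; free: ℓ,X1,X2,X3,X4,X5
RREF:
  r0: [   1    1    0    1   -3    1    2    0]
  r1: [   0    0    1   -3    2   -1   -1    2]
Fix exponent of ℓ at 1, X1 at 0, X2 at 0, X3 at 0, X4 at 0, X5 at 0; solve each RREF row for its pivot's exponent:
  r0: exp(D) + (1)·1 = 0 ⇒ exp(D) = -1
  r1: exp(i) + (0)·1 = 0 ⇒ exp(i) = 0
Π_1 = D^-1 · ℓ

["-1", "1", "0", "0", "0", "0", "0", "0"]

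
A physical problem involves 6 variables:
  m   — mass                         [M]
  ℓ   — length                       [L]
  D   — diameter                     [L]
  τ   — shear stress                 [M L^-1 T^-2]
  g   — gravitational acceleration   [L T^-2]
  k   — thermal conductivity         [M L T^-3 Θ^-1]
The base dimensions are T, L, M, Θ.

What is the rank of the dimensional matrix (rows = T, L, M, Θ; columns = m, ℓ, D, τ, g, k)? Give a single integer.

4

Exponent matrix [T,L,M,Θ] × [m,ℓ,D,τ,g,k]:
  T: [ 0  0  0 -2 -2 -3]
  L: [ 0  1  1 -1  1  1]
  M: [ 1  0  0  1  0  1]
  Θ: [ 0  0  0  0  0 -1]
RREF → pivots at {m,ℓ,τ,k} ⇒ r = 4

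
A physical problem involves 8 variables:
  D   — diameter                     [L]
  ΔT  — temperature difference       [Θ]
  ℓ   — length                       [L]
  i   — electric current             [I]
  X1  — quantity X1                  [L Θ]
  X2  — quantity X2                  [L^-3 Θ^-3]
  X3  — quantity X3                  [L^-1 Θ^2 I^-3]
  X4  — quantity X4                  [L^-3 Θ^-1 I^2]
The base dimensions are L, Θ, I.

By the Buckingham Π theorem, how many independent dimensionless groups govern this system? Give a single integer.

5

Write exponents as rows L,Θ,I / cols D,ΔT,ℓ,i,X1,X2,X3,X4:
  L: [ 1  0  1  0  1 -3 -1 -3]
  Θ: [ 0  1  0  0  1 -3  2 -1]
  I: [ 0  0  0  1  0  0 -3  2]
Echelon form has 3 nonzero rows (pivots: D,ΔT,i)
n=8, r=3 ⇒ 5 dimensionless groups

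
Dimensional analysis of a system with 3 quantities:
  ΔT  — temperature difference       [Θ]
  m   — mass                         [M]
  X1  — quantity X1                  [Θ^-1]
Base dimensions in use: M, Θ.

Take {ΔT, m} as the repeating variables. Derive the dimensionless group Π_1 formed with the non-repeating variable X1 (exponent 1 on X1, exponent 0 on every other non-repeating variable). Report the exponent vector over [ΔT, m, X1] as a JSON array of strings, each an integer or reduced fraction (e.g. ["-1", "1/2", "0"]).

["1", "0", "1"]

Write exponents as rows M,Θ / cols ΔT,m,X1:
  M: [ 0  1  0]
  Θ: [ 1  0 -1]
RREF → pivots at {ΔT,m} ⇒ r = 2
Pivot set = {ΔT,m}, free = {X1}
RREF:
  r0: [   1    0   -1]
  r1: [   0    1    0]
Fix exponent of X1 at 1; solve each RREF row for its pivot's exponent:
  r0: exp(ΔT) + (-1)·1 = 0 ⇒ exp(ΔT) = 1
  r1: exp(m) + (0)·1 = 0 ⇒ exp(m) = 0
Π_1 = ΔT · X1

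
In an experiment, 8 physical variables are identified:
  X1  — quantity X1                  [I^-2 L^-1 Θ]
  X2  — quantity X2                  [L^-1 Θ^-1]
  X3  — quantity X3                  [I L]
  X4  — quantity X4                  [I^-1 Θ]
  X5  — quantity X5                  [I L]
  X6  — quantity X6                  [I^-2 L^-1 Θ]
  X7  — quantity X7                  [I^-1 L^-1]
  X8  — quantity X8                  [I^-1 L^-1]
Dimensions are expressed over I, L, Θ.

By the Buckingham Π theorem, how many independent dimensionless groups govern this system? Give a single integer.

Exponent matrix [I,L,Θ] × [X1,X2,X3,X4,X5,X6,X7,X8]:
  I: [-2  0  1 -1  1 -2 -1 -1]
  L: [-1 -1  1  0  1 -1 -1 -1]
  Θ: [ 1 -1  0  1  0  1  0  0]
Row reduction gives pivot columns X1,X2; rank = 2
8 vars − rank 2 = 6 Π groups

6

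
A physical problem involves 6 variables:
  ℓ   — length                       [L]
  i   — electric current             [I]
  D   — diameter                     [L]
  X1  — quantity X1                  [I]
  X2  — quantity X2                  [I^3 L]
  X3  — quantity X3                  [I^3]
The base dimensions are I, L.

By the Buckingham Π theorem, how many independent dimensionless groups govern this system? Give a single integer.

Write exponents as rows I,L / cols ℓ,i,D,X1,X2,X3:
  I: [ 0  1  0  1  3  3]
  L: [ 1  0  1  0  1  0]
Row reduction gives pivot columns ℓ,i; rank = 2
n=6, r=2 ⇒ 4 dimensionless groups

4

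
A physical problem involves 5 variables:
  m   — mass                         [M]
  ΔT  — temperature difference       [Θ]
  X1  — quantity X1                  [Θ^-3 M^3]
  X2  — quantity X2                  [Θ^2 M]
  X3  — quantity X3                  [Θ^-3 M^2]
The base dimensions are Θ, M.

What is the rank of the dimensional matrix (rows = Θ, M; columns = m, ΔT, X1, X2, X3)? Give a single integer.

Write exponents as rows Θ,M / cols m,ΔT,X1,X2,X3:
  Θ: [ 0  1 -3  2 -3]
  M: [ 1  0  3  1  2]
RREF → pivots at {m,ΔT} ⇒ r = 2

2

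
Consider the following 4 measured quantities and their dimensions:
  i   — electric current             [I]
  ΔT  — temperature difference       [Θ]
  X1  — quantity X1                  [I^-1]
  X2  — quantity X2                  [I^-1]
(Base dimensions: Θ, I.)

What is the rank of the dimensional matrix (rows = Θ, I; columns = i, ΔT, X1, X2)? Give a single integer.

Exponent matrix [Θ,I] × [i,ΔT,X1,X2]:
  Θ: [ 0  1  0  0]
  I: [ 1  0 -1 -1]
Row reduction gives pivot columns i,ΔT; rank = 2

2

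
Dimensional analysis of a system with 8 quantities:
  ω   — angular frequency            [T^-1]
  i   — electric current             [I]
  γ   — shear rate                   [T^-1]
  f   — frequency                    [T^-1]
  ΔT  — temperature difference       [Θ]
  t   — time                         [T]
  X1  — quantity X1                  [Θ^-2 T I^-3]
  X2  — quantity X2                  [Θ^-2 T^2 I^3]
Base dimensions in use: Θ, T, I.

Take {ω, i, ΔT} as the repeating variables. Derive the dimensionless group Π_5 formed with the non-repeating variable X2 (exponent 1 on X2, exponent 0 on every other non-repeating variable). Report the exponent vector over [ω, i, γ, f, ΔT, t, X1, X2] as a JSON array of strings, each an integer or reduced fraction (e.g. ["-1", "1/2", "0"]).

Exponent matrix [Θ,T,I] × [ω,i,γ,f,ΔT,t,X1,X2]:
  Θ: [ 0  0  0  0  1  0 -2 -2]
  T: [-1  0 -1 -1  0  1  1  2]
  I: [ 0  1  0  0  0  0 -3  3]
Echelon form has 3 nonzero rows (pivots: ω,i,ΔT)
Pivot set = {ω,i,ΔT}, free = {γ,f,t,X1,X2}
RREF:
  r0: [   1    0    1    1    0   -1   -1   -2]
  r1: [   0    1    0    0    0    0   -3    3]
  r2: [   0    0    0    0    1    0   -2   -2]
Fix exponent of X2 at 1, γ at 0, f at 0, t at 0, X1 at 0; solve each RREF row for its pivot's exponent:
  r0: exp(ω) + (-2)·1 = 0 ⇒ exp(ω) = 2
  r1: exp(i) + (3)·1 = 0 ⇒ exp(i) = -3
  r2: exp(ΔT) + (-2)·1 = 0 ⇒ exp(ΔT) = 2
Π_5 = ω^2 · i^-3 · ΔT^2 · X2

["2", "-3", "0", "0", "2", "0", "0", "1"]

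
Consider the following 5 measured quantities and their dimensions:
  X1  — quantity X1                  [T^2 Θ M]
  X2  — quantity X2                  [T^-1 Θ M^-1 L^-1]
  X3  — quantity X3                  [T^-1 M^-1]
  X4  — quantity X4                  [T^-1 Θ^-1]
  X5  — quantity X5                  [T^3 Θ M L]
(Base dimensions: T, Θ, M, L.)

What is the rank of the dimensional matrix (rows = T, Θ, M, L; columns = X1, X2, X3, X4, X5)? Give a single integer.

Write exponents as rows T,Θ,M,L / cols X1,X2,X3,X4,X5:
  T: [ 2 -1 -1 -1  3]
  Θ: [ 1  1  0 -1  1]
  M: [ 1 -1 -1  0  1]
  L: [ 0 -1  0  0  1]
Row reduction gives pivot columns X1,X2,X3; rank = 3

3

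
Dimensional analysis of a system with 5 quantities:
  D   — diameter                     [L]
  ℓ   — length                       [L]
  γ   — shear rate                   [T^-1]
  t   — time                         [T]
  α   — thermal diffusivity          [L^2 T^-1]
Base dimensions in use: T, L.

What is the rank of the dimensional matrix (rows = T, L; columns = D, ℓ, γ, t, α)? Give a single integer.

2

Exponent matrix [T,L] × [D,ℓ,γ,t,α]:
  T: [ 0  0 -1  1 -1]
  L: [ 1  1  0  0  2]
Row reduction gives pivot columns D,γ; rank = 2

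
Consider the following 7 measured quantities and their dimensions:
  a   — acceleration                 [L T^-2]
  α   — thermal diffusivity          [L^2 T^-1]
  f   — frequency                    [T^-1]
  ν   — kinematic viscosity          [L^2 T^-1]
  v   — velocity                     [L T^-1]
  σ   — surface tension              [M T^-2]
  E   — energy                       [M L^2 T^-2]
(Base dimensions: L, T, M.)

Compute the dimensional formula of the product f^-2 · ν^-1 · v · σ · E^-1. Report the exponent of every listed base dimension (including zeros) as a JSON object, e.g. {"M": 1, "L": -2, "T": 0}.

Exponent matrix [L,T,M] × [a,α,f,ν,v,σ,E]:
  L: [ 1  2  0  2  1  0  2]
  T: [-2 -1 -1 -1 -1 -2 -2]
  M: [ 0  0  0  0  0  1  1]
  [L]: (-2)·0+(-1)·2+(1)·1+(1)·0+(-1)·2 = -3
  [T]: (-2)·-1+(-1)·-1+(1)·-1+(1)·-2+(-1)·-2 = 2
  [M]: (-2)·0+(-1)·0+(1)·0+(1)·1+(-1)·1 = 0
⇒ L^-3 T^2

{"L": -3, "T": 2, "M": 0}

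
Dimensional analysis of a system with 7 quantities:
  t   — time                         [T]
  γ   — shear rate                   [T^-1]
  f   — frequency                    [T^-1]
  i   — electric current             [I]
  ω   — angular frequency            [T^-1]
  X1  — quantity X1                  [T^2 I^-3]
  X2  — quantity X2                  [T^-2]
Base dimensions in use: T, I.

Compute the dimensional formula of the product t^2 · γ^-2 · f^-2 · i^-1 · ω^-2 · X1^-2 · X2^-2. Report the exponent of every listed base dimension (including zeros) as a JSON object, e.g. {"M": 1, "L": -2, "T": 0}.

{"T": 8, "I": 5}

Exponent matrix [T,I] × [t,γ,f,i,ω,X1,X2]:
  T: [ 1 -1 -1  0 -1  2 -2]
  I: [ 0  0  0  1  0 -3  0]
  [T]: (2)·1+(-2)·-1+(-2)·-1+(-1)·0+(-2)·-1+(-2)·2+(-2)·-2 = 8
  [I]: (2)·0+(-2)·0+(-2)·0+(-1)·1+(-2)·0+(-2)·-3+(-2)·0 = 5
⇒ T^8 I^5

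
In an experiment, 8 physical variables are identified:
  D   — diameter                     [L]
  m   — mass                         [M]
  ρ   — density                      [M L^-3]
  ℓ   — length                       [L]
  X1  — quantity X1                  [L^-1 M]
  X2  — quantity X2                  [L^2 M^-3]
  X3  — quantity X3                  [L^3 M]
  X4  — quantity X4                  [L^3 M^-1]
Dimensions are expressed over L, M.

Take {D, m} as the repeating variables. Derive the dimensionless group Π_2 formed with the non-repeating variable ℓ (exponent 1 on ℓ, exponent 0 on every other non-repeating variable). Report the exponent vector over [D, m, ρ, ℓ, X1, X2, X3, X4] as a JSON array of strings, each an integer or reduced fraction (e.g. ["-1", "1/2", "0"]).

Dimensional matrix (L×M by D×m×ρ×ℓ×X1×X2×X3×X4):
  L: [ 1  0 -3  1 -1  2  3  3]
  M: [ 0  1  1  0  1 -3  1 -1]
RREF → pivots at {D,m} ⇒ r = 2
Repeat: D,m; free: ρ,ℓ,X1,X2,X3,X4
RREF:
  r0: [   1    0   -3    1   -1    2    3    3]
  r1: [   0    1    1    0    1   -3    1   -1]
Fix exponent of ℓ at 1, ρ at 0, X1 at 0, X2 at 0, X3 at 0, X4 at 0; solve each RREF row for its pivot's exponent:
  r0: exp(D) + (1)·1 = 0 ⇒ exp(D) = -1
  r1: exp(m) + (0)·1 = 0 ⇒ exp(m) = 0
Π_2 = D^-1 · ℓ

["-1", "0", "0", "1", "0", "0", "0", "0"]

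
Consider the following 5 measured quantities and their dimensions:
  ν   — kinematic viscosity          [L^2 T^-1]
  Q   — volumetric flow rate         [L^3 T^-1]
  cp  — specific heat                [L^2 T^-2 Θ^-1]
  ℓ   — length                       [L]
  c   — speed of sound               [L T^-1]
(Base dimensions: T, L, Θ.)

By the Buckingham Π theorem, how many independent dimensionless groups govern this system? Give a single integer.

Exponent matrix [T,L,Θ] × [ν,Q,cp,ℓ,c]:
  T: [-1 -1 -2  0 -1]
  L: [ 2  3  2  1  1]
  Θ: [ 0  0 -1  0  0]
Row reduction gives pivot columns ν,Q,cp; rank = 3
5 vars − rank 3 = 2 Π groups

2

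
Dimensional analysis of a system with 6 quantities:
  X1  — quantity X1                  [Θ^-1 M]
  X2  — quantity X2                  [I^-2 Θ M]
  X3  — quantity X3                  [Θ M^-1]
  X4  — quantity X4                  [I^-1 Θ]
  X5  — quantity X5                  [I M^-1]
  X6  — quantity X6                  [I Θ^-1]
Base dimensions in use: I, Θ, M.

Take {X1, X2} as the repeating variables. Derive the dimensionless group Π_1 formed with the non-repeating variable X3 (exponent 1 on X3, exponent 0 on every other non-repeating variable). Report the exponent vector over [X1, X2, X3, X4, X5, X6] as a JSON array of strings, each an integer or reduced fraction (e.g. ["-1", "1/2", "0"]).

Write exponents as rows I,Θ,M / cols X1,X2,X3,X4,X5,X6:
  I: [ 0 -2  0 -1  1  1]
  Θ: [-1  1  1  1  0 -1]
  M: [ 1  1 -1  0 -1  0]
Row reduction gives pivot columns X1,X2; rank = 2
Pivot set = {X1,X2}, free = {X3,X4,X5,X6}
RREF:
  r0: [   1    0   -1 -1/2 -1/2  1/2]
  r1: [   0    1    0  1/2 -1/2 -1/2]
  r2: [   0    0    0    0    0    0]
Fix exponent of X3 at 1, X4 at 0, X5 at 0, X6 at 0; solve each RREF row for its pivot's exponent:
  r0: exp(X1) + (-1)·1 = 0 ⇒ exp(X1) = 1
  r1: exp(X2) + (0)·1 = 0 ⇒ exp(X2) = 0
Π_1 = X1 · X3

["1", "0", "1", "0", "0", "0"]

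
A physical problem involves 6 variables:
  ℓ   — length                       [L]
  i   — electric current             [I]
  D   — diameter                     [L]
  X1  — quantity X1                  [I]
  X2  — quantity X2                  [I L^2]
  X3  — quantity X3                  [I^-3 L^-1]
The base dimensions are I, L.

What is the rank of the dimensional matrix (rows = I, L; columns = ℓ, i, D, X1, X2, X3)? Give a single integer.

2

Exponent matrix [I,L] × [ℓ,i,D,X1,X2,X3]:
  I: [ 0  1  0  1  1 -3]
  L: [ 1  0  1  0  2 -1]
RREF → pivots at {ℓ,i} ⇒ r = 2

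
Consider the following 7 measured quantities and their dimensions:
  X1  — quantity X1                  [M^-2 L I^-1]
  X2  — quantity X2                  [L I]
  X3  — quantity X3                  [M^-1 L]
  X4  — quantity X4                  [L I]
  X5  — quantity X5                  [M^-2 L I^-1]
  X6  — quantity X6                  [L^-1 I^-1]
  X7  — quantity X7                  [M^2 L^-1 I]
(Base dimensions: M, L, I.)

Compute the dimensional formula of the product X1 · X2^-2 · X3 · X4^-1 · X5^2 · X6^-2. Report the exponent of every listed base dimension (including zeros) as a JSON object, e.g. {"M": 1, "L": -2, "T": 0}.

Dimensional matrix (M×L×I by X1×X2×X3×X4×X5×X6×X7):
  M: [-2  0 -1  0 -2  0  2]
  L: [ 1  1  1  1  1 -1 -1]
  I: [-1  1  0  1 -1 -1  1]
  [M]: (1)·-2+(-2)·0+(1)·-1+(-1)·0+(2)·-2+(-2)·0 = -7
  [L]: (1)·1+(-2)·1+(1)·1+(-1)·1+(2)·1+(-2)·-1 = 3
  [I]: (1)·-1+(-2)·1+(1)·0+(-1)·1+(2)·-1+(-2)·-1 = -4
⇒ M^-7 L^3 I^-4

{"M": -7, "L": 3, "I": -4}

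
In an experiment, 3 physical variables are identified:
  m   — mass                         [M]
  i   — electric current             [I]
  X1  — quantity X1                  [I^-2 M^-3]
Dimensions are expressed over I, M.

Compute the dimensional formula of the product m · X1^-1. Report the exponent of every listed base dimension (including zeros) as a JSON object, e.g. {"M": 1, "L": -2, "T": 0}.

Dimensional matrix (I×M by m×i×X1):
  I: [ 0  1 -2]
  M: [ 1  0 -3]
  [I]: (1)·0+(-1)·-2 = 2
  [M]: (1)·1+(-1)·-3 = 4
⇒ I^2 M^4

{"I": 2, "M": 4}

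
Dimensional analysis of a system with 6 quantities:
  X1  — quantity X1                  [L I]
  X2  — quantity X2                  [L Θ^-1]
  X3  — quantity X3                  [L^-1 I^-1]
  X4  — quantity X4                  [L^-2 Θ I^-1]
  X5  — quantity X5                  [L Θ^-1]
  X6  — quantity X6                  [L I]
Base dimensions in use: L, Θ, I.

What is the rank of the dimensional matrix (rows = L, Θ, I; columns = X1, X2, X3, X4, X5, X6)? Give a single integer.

Exponent matrix [L,Θ,I] × [X1,X2,X3,X4,X5,X6]:
  L: [ 1  1 -1 -2  1  1]
  Θ: [ 0 -1  0  1 -1  0]
  I: [ 1  0 -1 -1  0  1]
Row reduction gives pivot columns X1,X2; rank = 2

2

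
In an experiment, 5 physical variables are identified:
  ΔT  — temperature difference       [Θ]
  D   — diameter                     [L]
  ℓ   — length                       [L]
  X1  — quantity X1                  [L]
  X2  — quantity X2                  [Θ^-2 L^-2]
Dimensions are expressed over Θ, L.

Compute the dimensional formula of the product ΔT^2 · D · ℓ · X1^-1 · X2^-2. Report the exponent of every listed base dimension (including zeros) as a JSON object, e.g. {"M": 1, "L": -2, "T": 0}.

Write exponents as rows Θ,L / cols ΔT,D,ℓ,X1,X2:
  Θ: [ 1  0  0  0 -2]
  L: [ 0  1  1  1 -2]
  [Θ]: (2)·1+(1)·0+(1)·0+(-1)·0+(-2)·-2 = 6
  [L]: (2)·0+(1)·1+(1)·1+(-1)·1+(-2)·-2 = 5
⇒ Θ^6 L^5

{"Θ": 6, "L": 5}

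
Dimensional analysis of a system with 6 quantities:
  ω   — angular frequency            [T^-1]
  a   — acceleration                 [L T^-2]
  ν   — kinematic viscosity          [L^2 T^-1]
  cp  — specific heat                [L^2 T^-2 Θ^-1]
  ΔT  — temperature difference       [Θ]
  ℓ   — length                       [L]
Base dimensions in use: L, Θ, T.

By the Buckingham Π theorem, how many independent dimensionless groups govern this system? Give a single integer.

3

Dimensional matrix (L×Θ×T by ω×a×ν×cp×ΔT×ℓ):
  L: [ 0  1  2  2  0  1]
  Θ: [ 0  0  0 -1  1  0]
  T: [-1 -2 -1 -2  0  0]
Echelon form has 3 nonzero rows (pivots: ω,a,cp)
6 vars − rank 3 = 3 Π groups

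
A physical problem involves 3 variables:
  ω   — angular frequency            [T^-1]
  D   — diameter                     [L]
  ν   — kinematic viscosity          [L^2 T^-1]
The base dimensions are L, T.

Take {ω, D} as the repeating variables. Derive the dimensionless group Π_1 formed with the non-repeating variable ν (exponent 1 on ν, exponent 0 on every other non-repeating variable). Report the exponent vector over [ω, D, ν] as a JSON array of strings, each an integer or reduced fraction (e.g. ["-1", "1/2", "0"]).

["-1", "-2", "1"]

Exponent matrix [L,T] × [ω,D,ν]:
  L: [ 0  1  2]
  T: [-1  0 -1]
Echelon form has 2 nonzero rows (pivots: ω,D)
Repeat: ω,D; free: ν
RREF:
  r0: [   1    0    1]
  r1: [   0    1    2]
Fix exponent of ν at 1; solve each RREF row for its pivot's exponent:
  r0: exp(ω) + (1)·1 = 0 ⇒ exp(ω) = -1
  r1: exp(D) + (2)·1 = 0 ⇒ exp(D) = -2
Π_1 = ω^-1 · D^-2 · ν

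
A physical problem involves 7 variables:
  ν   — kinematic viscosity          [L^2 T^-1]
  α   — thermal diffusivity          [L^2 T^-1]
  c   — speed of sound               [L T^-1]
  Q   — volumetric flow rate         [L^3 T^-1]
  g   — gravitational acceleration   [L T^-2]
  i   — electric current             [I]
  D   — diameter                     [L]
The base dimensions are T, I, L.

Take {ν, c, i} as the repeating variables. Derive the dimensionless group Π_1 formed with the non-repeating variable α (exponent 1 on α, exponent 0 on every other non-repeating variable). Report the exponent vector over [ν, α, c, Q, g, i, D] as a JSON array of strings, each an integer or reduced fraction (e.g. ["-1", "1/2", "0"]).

Exponent matrix [T,I,L] × [ν,α,c,Q,g,i,D]:
  T: [-1 -1 -1 -1 -2  0  0]
  I: [ 0  0  0  0  0  1  0]
  L: [ 2  2  1  3  1  0  1]
Echelon form has 3 nonzero rows (pivots: ν,c,i)
Pivot set = {ν,c,i}, free = {α,Q,g,D}
RREF:
  r0: [   1    1    0    2   -1    0    1]
  r1: [   0    0    1   -1    3    0   -1]
  r2: [   0    0    0    0    0    1    0]
Fix exponent of α at 1, Q at 0, g at 0, D at 0; solve each RREF row for its pivot's exponent:
  r0: exp(ν) + (1)·1 = 0 ⇒ exp(ν) = -1
  r1: exp(c) + (0)·1 = 0 ⇒ exp(c) = 0
  r2: exp(i) + (0)·1 = 0 ⇒ exp(i) = 0
Π_1 = ν^-1 · α

["-1", "1", "0", "0", "0", "0", "0"]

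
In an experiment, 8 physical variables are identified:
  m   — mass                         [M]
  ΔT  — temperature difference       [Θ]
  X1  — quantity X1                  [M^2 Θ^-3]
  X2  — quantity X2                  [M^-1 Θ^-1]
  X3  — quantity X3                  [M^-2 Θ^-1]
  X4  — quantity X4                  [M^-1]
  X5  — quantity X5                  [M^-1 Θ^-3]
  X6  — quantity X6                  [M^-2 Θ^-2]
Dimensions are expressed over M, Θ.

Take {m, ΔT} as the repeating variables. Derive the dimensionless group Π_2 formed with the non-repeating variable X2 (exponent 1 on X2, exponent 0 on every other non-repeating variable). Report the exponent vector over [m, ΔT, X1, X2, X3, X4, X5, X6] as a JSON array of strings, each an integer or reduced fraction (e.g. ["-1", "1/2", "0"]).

["1", "1", "0", "1", "0", "0", "0", "0"]

Exponent matrix [M,Θ] × [m,ΔT,X1,X2,X3,X4,X5,X6]:
  M: [ 1  0  2 -1 -2 -1 -1 -2]
  Θ: [ 0  1 -3 -1 -1  0 -3 -2]
RREF → pivots at {m,ΔT} ⇒ r = 2
Repeat: m,ΔT; free: X1,X2,X3,X4,X5,X6
RREF:
  r0: [   1    0    2   -1   -2   -1   -1   -2]
  r1: [   0    1   -3   -1   -1    0   -3   -2]
Fix exponent of X2 at 1, X1 at 0, X3 at 0, X4 at 0, X5 at 0, X6 at 0; solve each RREF row for its pivot's exponent:
  r0: exp(m) + (-1)·1 = 0 ⇒ exp(m) = 1
  r1: exp(ΔT) + (-1)·1 = 0 ⇒ exp(ΔT) = 1
Π_2 = m · ΔT · X2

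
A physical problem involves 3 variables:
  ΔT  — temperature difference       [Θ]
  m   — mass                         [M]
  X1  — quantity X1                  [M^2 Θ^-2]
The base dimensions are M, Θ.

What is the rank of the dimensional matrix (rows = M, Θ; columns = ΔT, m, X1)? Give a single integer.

Exponent matrix [M,Θ] × [ΔT,m,X1]:
  M: [ 0  1  2]
  Θ: [ 1  0 -2]
Echelon form has 2 nonzero rows (pivots: ΔT,m)

2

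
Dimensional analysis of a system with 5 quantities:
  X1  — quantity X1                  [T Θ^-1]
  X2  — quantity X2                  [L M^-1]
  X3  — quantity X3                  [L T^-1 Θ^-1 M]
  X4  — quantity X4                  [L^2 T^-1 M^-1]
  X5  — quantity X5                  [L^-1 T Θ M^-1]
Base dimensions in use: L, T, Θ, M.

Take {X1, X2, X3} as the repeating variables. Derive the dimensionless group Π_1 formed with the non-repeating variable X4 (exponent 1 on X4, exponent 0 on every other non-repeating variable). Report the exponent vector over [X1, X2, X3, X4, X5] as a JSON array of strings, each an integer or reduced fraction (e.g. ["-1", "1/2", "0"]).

Write exponents as rows L,T,Θ,M / cols X1,X2,X3,X4,X5:
  L: [ 0  1  1  2 -1]
  T: [ 1  0 -1 -1  1]
  Θ: [-1  0 -1  0  1]
  M: [ 0 -1  1 -1 -1]
RREF → pivots at {X1,X2,X3} ⇒ r = 3
Repeat: X1,X2,X3; free: X4,X5
RREF:
  r0: [   1    0    0 -1/2    0]
  r1: [   0    1    0  3/2    0]
  r2: [   0    0    1  1/2   -1]
  r3: [   0    0    0    0    0]
Fix exponent of X4 at 1, X5 at 0; solve each RREF row for its pivot's exponent:
  r0: exp(X1) + (-1/2)·1 = 0 ⇒ exp(X1) = 1/2
  r1: exp(X2) + (3/2)·1 = 0 ⇒ exp(X2) = -3/2
  r2: exp(X3) + (1/2)·1 = 0 ⇒ exp(X3) = -1/2
Π_1 = X1^(1/2) · X2^(-3/2) · X3^(-1/2) · X4

["1/2", "-3/2", "-1/2", "1", "0"]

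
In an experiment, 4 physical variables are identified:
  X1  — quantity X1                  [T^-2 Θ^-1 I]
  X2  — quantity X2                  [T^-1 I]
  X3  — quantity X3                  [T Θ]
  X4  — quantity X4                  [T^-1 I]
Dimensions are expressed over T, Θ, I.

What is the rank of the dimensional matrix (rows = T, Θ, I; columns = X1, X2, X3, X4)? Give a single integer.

2

Dimensional matrix (T×Θ×I by X1×X2×X3×X4):
  T: [-2 -1  1 -1]
  Θ: [-1  0  1  0]
  I: [ 1  1  0  1]
RREF → pivots at {X1,X2} ⇒ r = 2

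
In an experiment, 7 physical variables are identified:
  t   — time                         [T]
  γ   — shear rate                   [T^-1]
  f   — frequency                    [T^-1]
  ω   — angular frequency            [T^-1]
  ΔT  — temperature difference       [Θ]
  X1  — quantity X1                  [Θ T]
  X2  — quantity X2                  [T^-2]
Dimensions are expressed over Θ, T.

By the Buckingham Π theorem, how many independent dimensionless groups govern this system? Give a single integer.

Exponent matrix [Θ,T] × [t,γ,f,ω,ΔT,X1,X2]:
  Θ: [ 0  0  0  0  1  1  0]
  T: [ 1 -1 -1 -1  0  1 -2]
RREF → pivots at {t,ΔT} ⇒ r = 2
Π count = n − r = 7 − 2 = 5

5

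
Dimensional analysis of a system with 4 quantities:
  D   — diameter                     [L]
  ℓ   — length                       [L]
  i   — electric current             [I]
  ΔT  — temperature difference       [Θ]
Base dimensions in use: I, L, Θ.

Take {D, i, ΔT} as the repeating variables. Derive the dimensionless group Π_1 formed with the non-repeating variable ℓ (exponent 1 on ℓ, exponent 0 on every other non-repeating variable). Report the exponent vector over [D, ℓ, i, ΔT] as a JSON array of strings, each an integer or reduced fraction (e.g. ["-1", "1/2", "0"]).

Write exponents as rows I,L,Θ / cols D,ℓ,i,ΔT:
  I: [ 0  0  1  0]
  L: [ 1  1  0  0]
  Θ: [ 0  0  0  1]
RREF → pivots at {D,i,ΔT} ⇒ r = 3
Pivot set = {D,i,ΔT}, free = {ℓ}
RREF:
  r0: [   1    1    0    0]
  r1: [   0    0    1    0]
  r2: [   0    0    0    1]
Fix exponent of ℓ at 1; solve each RREF row for its pivot's exponent:
  r0: exp(D) + (1)·1 = 0 ⇒ exp(D) = -1
  r1: exp(i) + (0)·1 = 0 ⇒ exp(i) = 0
  r2: exp(ΔT) + (0)·1 = 0 ⇒ exp(ΔT) = 0
Π_1 = D^-1 · ℓ

["-1", "1", "0", "0"]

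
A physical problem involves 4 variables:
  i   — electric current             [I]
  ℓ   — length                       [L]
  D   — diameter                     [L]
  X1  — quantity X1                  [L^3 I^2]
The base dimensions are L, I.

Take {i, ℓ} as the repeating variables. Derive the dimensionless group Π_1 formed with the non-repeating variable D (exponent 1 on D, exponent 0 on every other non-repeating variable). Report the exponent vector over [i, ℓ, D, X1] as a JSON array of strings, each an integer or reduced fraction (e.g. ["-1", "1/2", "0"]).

["0", "-1", "1", "0"]

Exponent matrix [L,I] × [i,ℓ,D,X1]:
  L: [ 0  1  1  3]
  I: [ 1  0  0  2]
Row reduction gives pivot columns i,ℓ; rank = 2
Repeat: i,ℓ; free: D,X1
RREF:
  r0: [   1    0    0    2]
  r1: [   0    1    1    3]
Fix exponent of D at 1, X1 at 0; solve each RREF row for its pivot's exponent:
  r0: exp(i) + (0)·1 = 0 ⇒ exp(i) = 0
  r1: exp(ℓ) + (1)·1 = 0 ⇒ exp(ℓ) = -1
Π_1 = ℓ^-1 · D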